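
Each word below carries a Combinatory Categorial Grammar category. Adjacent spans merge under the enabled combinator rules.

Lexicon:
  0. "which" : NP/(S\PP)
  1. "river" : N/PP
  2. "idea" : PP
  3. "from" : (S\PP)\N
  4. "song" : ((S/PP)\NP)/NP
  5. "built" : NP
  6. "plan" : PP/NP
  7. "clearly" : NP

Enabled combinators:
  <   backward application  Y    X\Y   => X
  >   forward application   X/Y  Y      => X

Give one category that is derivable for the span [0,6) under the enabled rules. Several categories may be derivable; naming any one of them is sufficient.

S/PP

[0,8] S   >
  [0,6] S/PP   <
    [0,4] NP   >
      [0,1] "which" : NP/(S\PP)
      [1,4] S\PP   <
        [1,3] N   >
          [1,2] "river" : N/PP
          [2,3] "idea" : PP
        [3,4] "from" : (S\PP)\N
    [4,6] (S/PP)\NP   >
      [4,5] "song" : ((S/PP)\NP)/NP
      [5,6] "built" : NP
  [6,8] PP   >
    [6,7] "plan" : PP/NP
    [7,8] "clearly" : NP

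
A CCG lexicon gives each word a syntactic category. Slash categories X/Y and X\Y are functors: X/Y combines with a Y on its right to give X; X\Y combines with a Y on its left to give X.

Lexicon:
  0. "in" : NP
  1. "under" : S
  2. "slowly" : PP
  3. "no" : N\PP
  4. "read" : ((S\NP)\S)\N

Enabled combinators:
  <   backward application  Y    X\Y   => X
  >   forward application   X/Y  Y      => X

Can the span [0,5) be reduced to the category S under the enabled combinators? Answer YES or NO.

YES

[0,5] S   <
  [0,1] "in" : NP
  [1,5] S\NP   <
    [1,2] "under" : S
    [2,5] (S\NP)\S   <
      [2,4] N   <
        [2,3] "slowly" : PP
        [3,4] "no" : N\PP
      [4,5] "read" : ((S\NP)\S)\N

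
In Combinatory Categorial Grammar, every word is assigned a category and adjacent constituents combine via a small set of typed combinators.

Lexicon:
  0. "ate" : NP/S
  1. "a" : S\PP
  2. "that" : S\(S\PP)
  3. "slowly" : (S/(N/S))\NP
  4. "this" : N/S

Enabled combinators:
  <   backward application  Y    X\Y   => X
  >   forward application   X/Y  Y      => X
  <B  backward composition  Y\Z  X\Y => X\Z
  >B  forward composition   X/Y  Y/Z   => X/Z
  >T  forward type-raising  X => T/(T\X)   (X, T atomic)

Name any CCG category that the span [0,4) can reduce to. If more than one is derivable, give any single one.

[0,5] S   >
  [0,4] S/(N/S)   <
    [0,3] NP   >
      [0,1] "ate" : NP/S
      [1,3] S   <
        [1,2] "a" : S\PP
        [2,3] "that" : S\(S\PP)
    [3,4] "slowly" : (S/(N/S))\NP
  [4,5] "this" : N/S

S/(N/S)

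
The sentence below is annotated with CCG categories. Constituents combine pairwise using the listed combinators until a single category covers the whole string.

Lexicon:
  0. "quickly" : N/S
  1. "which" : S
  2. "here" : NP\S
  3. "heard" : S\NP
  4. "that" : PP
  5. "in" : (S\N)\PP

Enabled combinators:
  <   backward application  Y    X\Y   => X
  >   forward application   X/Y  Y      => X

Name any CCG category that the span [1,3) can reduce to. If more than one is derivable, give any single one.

[0,6] S   <
  [0,4] N   >
    [0,1] "quickly" : N/S
    [1,4] S   <
      [1,3] NP   <
        [1,2] "which" : S
        [2,3] "here" : NP\S
      [3,4] "heard" : S\NP
  [4,6] S\N   <
    [4,5] "that" : PP
    [5,6] "in" : (S\N)\PP

NP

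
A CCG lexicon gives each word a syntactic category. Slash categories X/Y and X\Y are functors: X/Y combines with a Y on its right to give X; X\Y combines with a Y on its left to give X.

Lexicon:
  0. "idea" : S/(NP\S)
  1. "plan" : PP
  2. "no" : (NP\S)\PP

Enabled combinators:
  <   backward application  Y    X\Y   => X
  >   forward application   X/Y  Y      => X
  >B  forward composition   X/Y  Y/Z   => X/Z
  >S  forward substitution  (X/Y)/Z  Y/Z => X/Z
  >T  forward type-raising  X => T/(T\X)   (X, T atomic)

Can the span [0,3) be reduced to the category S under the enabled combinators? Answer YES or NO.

[0,3] S   >
  [0,1] "idea" : S/(NP\S)
  [1,3] NP\S   <
    [1,2] "plan" : PP
    [2,3] "no" : (NP\S)\PP

YES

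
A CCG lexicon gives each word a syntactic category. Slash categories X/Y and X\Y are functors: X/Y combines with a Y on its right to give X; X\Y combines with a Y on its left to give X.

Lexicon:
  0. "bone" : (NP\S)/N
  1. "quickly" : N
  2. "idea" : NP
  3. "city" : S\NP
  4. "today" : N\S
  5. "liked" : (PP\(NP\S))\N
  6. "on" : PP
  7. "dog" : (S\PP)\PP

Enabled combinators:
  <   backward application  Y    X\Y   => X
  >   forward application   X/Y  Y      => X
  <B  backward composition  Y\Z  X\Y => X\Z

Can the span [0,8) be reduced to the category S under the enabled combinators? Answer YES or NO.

[0,8] S   <
  [0,6] PP   <
    [0,2] NP\S   >
      [0,1] "bone" : (NP\S)/N
      [1,2] "quickly" : N
    [2,6] PP\(NP\S)   <
      [2,5] N   <
        [2,3] "idea" : NP
        [3,5] N\NP   <B
          [3,4] "city" : S\NP
          [4,5] "today" : N\S
      [5,6] "liked" : (PP\(NP\S))\N
  [6,8] S\PP   <
    [6,7] "on" : PP
    [7,8] "dog" : (S\PP)\PP

YES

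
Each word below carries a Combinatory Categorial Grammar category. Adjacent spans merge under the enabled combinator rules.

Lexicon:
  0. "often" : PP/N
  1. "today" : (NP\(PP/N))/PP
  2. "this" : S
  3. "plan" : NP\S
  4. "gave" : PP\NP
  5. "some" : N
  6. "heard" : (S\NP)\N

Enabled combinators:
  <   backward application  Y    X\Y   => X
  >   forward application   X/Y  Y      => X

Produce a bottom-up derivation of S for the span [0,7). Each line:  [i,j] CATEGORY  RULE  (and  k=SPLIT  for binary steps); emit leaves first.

[0,7] S   <
  [0,5] NP   <
    [0,1] "often" : PP/N
    [1,5] NP\(PP/N)   >
      [1,2] "today" : (NP\(PP/N))/PP
      [2,5] PP   <
        [2,4] NP   <
          [2,3] "this" : S
          [3,4] "plan" : NP\S
        [4,5] "gave" : PP\NP
  [5,7] S\NP   <
    [5,6] "some" : N
    [6,7] "heard" : (S\NP)\N

[0,1] PP/N  lex  "often"
[1,2] (NP\(PP/N))/PP  lex  "today"
[2,3] S  lex  "this"
[3,4] NP\S  lex  "plan"
[2,4] NP  <  k=3
[4,5] PP\NP  lex  "gave"
[2,5] PP  <  k=4
[1,5] NP\(PP/N)  >  k=2
[0,5] NP  <  k=1
[5,6] N  lex  "some"
[6,7] (S\NP)\N  lex  "heard"
[5,7] S\NP  <  k=6
[0,7] S  <  k=5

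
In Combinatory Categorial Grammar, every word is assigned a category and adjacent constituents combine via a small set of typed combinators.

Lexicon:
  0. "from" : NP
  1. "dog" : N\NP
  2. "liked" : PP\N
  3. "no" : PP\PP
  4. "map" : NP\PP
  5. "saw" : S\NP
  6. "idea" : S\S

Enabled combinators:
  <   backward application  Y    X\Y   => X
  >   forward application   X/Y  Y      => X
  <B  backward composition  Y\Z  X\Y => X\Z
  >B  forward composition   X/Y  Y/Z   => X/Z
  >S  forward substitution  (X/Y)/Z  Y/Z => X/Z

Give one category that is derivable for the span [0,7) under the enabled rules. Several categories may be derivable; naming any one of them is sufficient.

S

[0,7] S   <
  [0,1] "from" : NP
  [1,7] S\NP   <B
    [1,4] PP\NP   <B
      [1,3] PP\NP   <B
        [1,2] "dog" : N\NP
        [2,3] "liked" : PP\N
      [3,4] "no" : PP\PP
    [4,7] S\PP   <B
      [4,5] "map" : NP\PP
      [5,7] S\NP   <B
        [5,6] "saw" : S\NP
        [6,7] "idea" : S\S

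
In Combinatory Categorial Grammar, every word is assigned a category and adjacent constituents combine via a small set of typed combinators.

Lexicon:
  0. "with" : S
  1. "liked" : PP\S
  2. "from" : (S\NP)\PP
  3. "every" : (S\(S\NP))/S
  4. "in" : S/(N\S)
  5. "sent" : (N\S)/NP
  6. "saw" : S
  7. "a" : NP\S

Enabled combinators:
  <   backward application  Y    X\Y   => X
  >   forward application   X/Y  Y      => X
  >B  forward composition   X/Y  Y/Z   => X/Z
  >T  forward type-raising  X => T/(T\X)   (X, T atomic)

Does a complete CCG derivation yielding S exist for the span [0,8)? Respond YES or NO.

YES

[0,8] S   <
  [0,3] S\NP   <
    [0,2] PP   <
      [0,1] "with" : S
      [1,2] "liked" : PP\S
    [2,3] "from" : (S\NP)\PP
  [3,8] S\(S\NP)   >
    [3,4] "every" : (S\(S\NP))/S
    [4,8] S   >
      [4,6] S/NP   >B
        [4,5] "in" : S/(N\S)
        [5,6] "sent" : (N\S)/NP
      [6,8] NP   >
        [6,7] NP/(NP\S)   >T
          [6,7] "saw" : S
        [7,8] "a" : NP\S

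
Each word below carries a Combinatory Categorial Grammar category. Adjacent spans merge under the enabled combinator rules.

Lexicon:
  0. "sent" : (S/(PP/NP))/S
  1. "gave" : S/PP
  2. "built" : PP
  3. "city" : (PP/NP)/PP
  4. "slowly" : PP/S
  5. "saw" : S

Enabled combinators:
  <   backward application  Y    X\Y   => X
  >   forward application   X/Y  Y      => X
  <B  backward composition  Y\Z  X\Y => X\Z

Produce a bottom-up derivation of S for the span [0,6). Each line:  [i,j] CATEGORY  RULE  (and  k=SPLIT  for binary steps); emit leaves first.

[0,6] S   >
  [0,3] S/(PP/NP)   >
    [0,1] "sent" : (S/(PP/NP))/S
    [1,3] S   >
      [1,2] "gave" : S/PP
      [2,3] "built" : PP
  [3,6] PP/NP   >
    [3,4] "city" : (PP/NP)/PP
    [4,6] PP   >
      [4,5] "slowly" : PP/S
      [5,6] "saw" : S

[0,1] (S/(PP/NP))/S  lex  "sent"
[1,2] S/PP  lex  "gave"
[2,3] PP  lex  "built"
[1,3] S  >  k=2
[0,3] S/(PP/NP)  >  k=1
[3,4] (PP/NP)/PP  lex  "city"
[4,5] PP/S  lex  "slowly"
[5,6] S  lex  "saw"
[4,6] PP  >  k=5
[3,6] PP/NP  >  k=4
[0,6] S  >  k=3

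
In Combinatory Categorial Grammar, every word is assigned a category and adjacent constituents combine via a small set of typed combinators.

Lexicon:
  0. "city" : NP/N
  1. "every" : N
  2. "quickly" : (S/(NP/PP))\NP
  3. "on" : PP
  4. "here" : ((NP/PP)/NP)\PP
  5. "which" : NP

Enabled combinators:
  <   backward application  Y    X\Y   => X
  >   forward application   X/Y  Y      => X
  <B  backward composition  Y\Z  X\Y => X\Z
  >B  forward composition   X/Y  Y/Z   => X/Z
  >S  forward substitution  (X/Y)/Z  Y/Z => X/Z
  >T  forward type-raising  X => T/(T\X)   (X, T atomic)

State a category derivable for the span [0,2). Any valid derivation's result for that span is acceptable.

[0,6] S   >
  [0,5] S/NP   >B
    [0,3] S/(NP/PP)   <
      [0,2] NP   >
        [0,1] "city" : NP/N
        [1,2] "every" : N
      [2,3] "quickly" : (S/(NP/PP))\NP
    [3,5] (NP/PP)/NP   <
      [3,4] "on" : PP
      [4,5] "here" : ((NP/PP)/NP)\PP
  [5,6] "which" : NP

NP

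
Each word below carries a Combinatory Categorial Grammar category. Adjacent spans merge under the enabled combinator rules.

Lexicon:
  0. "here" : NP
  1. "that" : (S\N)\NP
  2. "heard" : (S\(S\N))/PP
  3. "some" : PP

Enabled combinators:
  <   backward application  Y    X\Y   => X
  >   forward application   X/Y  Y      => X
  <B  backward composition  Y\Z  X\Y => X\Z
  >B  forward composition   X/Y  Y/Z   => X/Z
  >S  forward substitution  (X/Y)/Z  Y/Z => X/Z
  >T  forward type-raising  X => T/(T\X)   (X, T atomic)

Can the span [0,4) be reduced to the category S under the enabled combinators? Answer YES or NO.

[0,4] S   <
  [0,2] S\N   <
    [0,1] "here" : NP
    [1,2] "that" : (S\N)\NP
  [2,4] S\(S\N)   >
    [2,3] "heard" : (S\(S\N))/PP
    [3,4] "some" : PP

YES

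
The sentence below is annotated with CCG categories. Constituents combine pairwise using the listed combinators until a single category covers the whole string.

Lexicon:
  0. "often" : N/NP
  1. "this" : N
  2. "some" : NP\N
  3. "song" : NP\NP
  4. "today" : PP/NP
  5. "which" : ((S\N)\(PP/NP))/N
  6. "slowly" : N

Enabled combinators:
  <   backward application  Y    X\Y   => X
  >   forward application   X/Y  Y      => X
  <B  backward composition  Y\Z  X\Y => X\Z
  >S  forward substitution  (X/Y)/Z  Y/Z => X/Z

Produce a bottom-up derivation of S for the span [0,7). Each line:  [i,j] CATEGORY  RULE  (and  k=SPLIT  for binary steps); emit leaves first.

[0,7] S   <
  [0,4] N   >
    [0,1] "often" : N/NP
    [1,4] NP   <
      [1,2] "this" : N
      [2,4] NP\N   <B
        [2,3] "some" : NP\N
        [3,4] "song" : NP\NP
  [4,7] S\N   <
    [4,5] "today" : PP/NP
    [5,7] (S\N)\(PP/NP)   >
      [5,6] "which" : ((S\N)\(PP/NP))/N
      [6,7] "slowly" : N

[0,1] N/NP  lex  "often"
[1,2] N  lex  "this"
[2,3] NP\N  lex  "some"
[3,4] NP\NP  lex  "song"
[2,4] NP\N  <B  k=3
[1,4] NP  <  k=2
[0,4] N  >  k=1
[4,5] PP/NP  lex  "today"
[5,6] ((S\N)\(PP/NP))/N  lex  "which"
[6,7] N  lex  "slowly"
[5,7] (S\N)\(PP/NP)  >  k=6
[4,7] S\N  <  k=5
[0,7] S  <  k=4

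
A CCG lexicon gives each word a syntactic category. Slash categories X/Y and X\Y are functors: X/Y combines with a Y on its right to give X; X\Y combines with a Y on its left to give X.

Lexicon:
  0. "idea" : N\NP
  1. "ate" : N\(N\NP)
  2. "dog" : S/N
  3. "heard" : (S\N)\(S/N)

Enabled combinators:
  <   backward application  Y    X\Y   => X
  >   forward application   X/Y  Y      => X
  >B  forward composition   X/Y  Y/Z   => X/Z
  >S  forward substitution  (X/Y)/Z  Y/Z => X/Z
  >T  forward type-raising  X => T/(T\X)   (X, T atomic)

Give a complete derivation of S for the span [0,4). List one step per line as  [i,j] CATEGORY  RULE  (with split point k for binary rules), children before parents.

[0,1] N\NP  lex  "idea"
[1,2] N\(N\NP)  lex  "ate"
[0,2] N  <  k=1
[2,3] S/N  lex  "dog"
[3,4] (S\N)\(S/N)  lex  "heard"
[2,4] S\N  <  k=3
[0,4] S  <  k=2

[0,4] S   <
  [0,2] N   <
    [0,1] "idea" : N\NP
    [1,2] "ate" : N\(N\NP)
  [2,4] S\N   <
    [2,3] "dog" : S/N
    [3,4] "heard" : (S\N)\(S/N)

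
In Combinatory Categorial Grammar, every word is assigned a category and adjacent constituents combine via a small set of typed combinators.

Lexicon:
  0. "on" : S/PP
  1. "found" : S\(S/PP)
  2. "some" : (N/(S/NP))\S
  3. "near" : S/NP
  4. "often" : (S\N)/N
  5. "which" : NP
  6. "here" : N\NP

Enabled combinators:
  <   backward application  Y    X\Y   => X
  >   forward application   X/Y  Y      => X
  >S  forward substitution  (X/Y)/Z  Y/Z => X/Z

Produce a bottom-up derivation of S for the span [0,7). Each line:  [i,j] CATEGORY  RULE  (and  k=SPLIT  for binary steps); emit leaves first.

[0,7] S   <
  [0,4] N   >
    [0,3] N/(S/NP)   <
      [0,2] S   <
        [0,1] "on" : S/PP
        [1,2] "found" : S\(S/PP)
      [2,3] "some" : (N/(S/NP))\S
    [3,4] "near" : S/NP
  [4,7] S\N   >
    [4,5] "often" : (S\N)/N
    [5,7] N   <
      [5,6] "which" : NP
      [6,7] "here" : N\NP

[0,1] S/PP  lex  "on"
[1,2] S\(S/PP)  lex  "found"
[0,2] S  <  k=1
[2,3] (N/(S/NP))\S  lex  "some"
[0,3] N/(S/NP)  <  k=2
[3,4] S/NP  lex  "near"
[0,4] N  >  k=3
[4,5] (S\N)/N  lex  "often"
[5,6] NP  lex  "which"
[6,7] N\NP  lex  "here"
[5,7] N  <  k=6
[4,7] S\N  >  k=5
[0,7] S  <  k=4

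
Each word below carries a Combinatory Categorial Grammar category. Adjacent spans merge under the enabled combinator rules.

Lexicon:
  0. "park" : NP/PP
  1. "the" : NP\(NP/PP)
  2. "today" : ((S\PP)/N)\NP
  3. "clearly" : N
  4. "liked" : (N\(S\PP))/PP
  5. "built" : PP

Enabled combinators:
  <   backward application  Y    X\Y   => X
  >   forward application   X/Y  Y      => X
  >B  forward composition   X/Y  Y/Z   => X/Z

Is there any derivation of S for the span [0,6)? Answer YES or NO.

NP/PP NP\(NP/PP) ((S\PP)/N)\NP N (N\(S\PP))/PP PP
CKY chart[0,6] = {N}; S ∉ chart

NO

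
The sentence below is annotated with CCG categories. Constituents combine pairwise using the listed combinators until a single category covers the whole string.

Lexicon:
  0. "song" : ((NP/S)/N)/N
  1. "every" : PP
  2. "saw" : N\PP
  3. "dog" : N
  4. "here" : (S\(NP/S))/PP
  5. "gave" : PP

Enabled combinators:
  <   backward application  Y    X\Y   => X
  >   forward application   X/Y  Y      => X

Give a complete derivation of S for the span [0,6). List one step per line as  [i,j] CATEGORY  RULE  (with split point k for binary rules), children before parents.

[0,1] ((NP/S)/N)/N  lex  "song"
[1,2] PP  lex  "every"
[2,3] N\PP  lex  "saw"
[1,3] N  <  k=2
[0,3] (NP/S)/N  >  k=1
[3,4] N  lex  "dog"
[0,4] NP/S  >  k=3
[4,5] (S\(NP/S))/PP  lex  "here"
[5,6] PP  lex  "gave"
[4,6] S\(NP/S)  >  k=5
[0,6] S  <  k=4

[0,6] S   <
  [0,4] NP/S   >
    [0,3] (NP/S)/N   >
      [0,1] "song" : ((NP/S)/N)/N
      [1,3] N   <
        [1,2] "every" : PP
        [2,3] "saw" : N\PP
    [3,4] "dog" : N
  [4,6] S\(NP/S)   >
    [4,5] "here" : (S\(NP/S))/PP
    [5,6] "gave" : PP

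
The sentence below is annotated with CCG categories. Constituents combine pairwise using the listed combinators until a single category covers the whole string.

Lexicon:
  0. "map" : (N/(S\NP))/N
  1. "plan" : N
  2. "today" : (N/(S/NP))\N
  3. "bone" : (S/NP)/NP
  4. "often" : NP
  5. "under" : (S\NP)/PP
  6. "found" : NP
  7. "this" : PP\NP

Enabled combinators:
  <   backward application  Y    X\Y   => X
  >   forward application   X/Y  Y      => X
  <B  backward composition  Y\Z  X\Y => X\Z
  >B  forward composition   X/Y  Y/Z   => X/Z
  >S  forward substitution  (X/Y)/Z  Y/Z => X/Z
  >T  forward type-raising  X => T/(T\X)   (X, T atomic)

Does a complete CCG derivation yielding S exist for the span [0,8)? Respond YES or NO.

(N/(S\NP))/N N (N/(S/NP))\N (S/NP)/NP NP (S\NP)/PP NP PP\NP
CKY chart[0,8] = {(N/(S\NP))/(NP\S), N, N/(N\N), N/(PP\PP), NP/(NP\N), PP/(PP\N), S/(S\N)}; S ∉ chart

NO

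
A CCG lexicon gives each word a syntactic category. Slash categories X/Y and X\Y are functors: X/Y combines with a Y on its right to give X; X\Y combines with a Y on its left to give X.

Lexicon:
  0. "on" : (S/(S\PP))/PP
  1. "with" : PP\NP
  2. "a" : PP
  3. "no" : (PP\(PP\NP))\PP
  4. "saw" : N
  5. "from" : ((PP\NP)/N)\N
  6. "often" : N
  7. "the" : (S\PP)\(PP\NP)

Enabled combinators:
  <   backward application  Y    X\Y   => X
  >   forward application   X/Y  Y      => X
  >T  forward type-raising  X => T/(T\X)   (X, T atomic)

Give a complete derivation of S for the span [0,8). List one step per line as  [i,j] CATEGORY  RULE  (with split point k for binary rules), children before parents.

[0,1] (S/(S\PP))/PP  lex  "on"
[1,2] PP\NP  lex  "with"
[2,3] PP  lex  "a"
[3,4] (PP\(PP\NP))\PP  lex  "no"
[2,4] PP\(PP\NP)  <  k=3
[1,4] PP  <  k=2
[0,4] S/(S\PP)  >  k=1
[4,5] N  lex  "saw"
[5,6] ((PP\NP)/N)\N  lex  "from"
[4,6] (PP\NP)/N  <  k=5
[6,7] N  lex  "often"
[4,7] PP\NP  >  k=6
[7,8] (S\PP)\(PP\NP)  lex  "the"
[4,8] S\PP  <  k=7
[0,8] S  >  k=4

[0,8] S   >
  [0,4] S/(S\PP)   >
    [0,1] "on" : (S/(S\PP))/PP
    [1,4] PP   <
      [1,2] "with" : PP\NP
      [2,4] PP\(PP\NP)   <
        [2,3] "a" : PP
        [3,4] "no" : (PP\(PP\NP))\PP
  [4,8] S\PP   <
    [4,7] PP\NP   >
      [4,6] (PP\NP)/N   <
        [4,5] "saw" : N
        [5,6] "from" : ((PP\NP)/N)\N
      [6,7] "often" : N
    [7,8] "the" : (S\PP)\(PP\NP)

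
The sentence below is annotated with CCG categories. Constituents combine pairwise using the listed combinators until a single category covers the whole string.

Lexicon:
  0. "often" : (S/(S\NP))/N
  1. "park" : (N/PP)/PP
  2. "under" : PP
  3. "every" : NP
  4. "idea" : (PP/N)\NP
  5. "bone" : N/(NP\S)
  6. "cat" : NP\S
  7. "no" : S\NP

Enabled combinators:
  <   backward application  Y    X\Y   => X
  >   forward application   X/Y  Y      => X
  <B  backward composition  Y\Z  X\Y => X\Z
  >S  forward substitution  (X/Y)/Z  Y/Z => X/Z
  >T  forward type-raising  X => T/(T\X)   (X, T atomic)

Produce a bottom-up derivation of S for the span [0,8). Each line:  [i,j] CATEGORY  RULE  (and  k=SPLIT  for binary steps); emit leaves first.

[0,8] S   >
  [0,7] S/(S\NP)   >
    [0,1] "often" : (S/(S\NP))/N
    [1,7] N   >
      [1,3] N/PP   >
        [1,2] "park" : (N/PP)/PP
        [2,3] "under" : PP
      [3,7] PP   >
        [3,5] PP/N   <
          [3,4] "every" : NP
          [4,5] "idea" : (PP/N)\NP
        [5,7] N   >
          [5,6] "bone" : N/(NP\S)
          [6,7] "cat" : NP\S
  [7,8] "no" : S\NP

[0,1] (S/(S\NP))/N  lex  "often"
[1,2] (N/PP)/PP  lex  "park"
[2,3] PP  lex  "under"
[1,3] N/PP  >  k=2
[3,4] NP  lex  "every"
[4,5] (PP/N)\NP  lex  "idea"
[3,5] PP/N  <  k=4
[5,6] N/(NP\S)  lex  "bone"
[6,7] NP\S  lex  "cat"
[5,7] N  >  k=6
[3,7] PP  >  k=5
[1,7] N  >  k=3
[0,7] S/(S\NP)  >  k=1
[7,8] S\NP  lex  "no"
[0,8] S  >  k=7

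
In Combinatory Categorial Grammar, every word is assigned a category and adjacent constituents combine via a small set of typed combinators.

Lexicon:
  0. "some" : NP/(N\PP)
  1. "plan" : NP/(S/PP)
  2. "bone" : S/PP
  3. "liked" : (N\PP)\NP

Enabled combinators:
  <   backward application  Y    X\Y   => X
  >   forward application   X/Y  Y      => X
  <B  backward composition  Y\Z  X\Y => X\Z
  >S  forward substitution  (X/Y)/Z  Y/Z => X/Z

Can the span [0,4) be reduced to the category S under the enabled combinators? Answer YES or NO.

NP/(N\PP) NP/(S/PP) S/PP (N\PP)\NP
CKY chart[0,4] = {NP}; S ∉ chart

NO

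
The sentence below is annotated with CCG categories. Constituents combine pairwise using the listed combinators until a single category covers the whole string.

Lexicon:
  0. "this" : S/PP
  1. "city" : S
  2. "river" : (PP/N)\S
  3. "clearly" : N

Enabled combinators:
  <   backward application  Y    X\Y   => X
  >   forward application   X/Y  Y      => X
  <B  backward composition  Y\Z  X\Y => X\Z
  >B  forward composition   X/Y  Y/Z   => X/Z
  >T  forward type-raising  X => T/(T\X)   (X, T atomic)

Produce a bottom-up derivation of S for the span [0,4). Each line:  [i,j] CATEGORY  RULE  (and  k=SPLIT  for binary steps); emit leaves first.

[0,4] S   >
  [0,3] S/N   >B
    [0,1] "this" : S/PP
    [1,3] PP/N   <
      [1,2] "city" : S
      [2,3] "river" : (PP/N)\S
  [3,4] "clearly" : N

[0,1] S/PP  lex  "this"
[1,2] S  lex  "city"
[2,3] (PP/N)\S  lex  "river"
[1,3] PP/N  <  k=2
[0,3] S/N  >B  k=1
[3,4] N  lex  "clearly"
[0,4] S  >  k=3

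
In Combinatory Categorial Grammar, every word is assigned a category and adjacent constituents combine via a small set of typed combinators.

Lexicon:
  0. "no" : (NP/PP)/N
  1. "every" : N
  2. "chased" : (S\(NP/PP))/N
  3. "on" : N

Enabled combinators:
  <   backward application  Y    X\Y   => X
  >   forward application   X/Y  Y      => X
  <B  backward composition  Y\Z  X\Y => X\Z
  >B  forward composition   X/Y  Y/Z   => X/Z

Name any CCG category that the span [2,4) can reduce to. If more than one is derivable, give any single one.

S\(NP/PP)

[0,4] S   <
  [0,2] NP/PP   >
    [0,1] "no" : (NP/PP)/N
    [1,2] "every" : N
  [2,4] S\(NP/PP)   >
    [2,3] "chased" : (S\(NP/PP))/N
    [3,4] "on" : N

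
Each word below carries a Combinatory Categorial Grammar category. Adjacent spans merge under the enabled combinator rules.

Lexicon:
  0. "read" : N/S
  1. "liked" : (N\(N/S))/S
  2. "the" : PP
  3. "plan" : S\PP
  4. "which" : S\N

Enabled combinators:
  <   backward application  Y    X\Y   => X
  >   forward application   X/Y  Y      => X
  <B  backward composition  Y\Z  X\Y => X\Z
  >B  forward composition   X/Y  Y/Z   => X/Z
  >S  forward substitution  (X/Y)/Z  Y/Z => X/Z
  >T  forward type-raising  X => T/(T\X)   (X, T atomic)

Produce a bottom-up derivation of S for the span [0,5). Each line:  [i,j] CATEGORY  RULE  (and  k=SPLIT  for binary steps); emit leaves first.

[0,1] N/S  lex  "read"
[1,2] (N\(N/S))/S  lex  "liked"
[2,3] PP  lex  "the"
[2,3] S/(S\PP)  >T
[3,4] S\PP  lex  "plan"
[2,4] S  >  k=3
[1,4] N\(N/S)  >  k=2
[0,4] N  <  k=1
[4,5] S\N  lex  "which"
[0,5] S  <  k=4

[0,5] S   <
  [0,4] N   <
    [0,1] "read" : N/S
    [1,4] N\(N/S)   >
      [1,2] "liked" : (N\(N/S))/S
      [2,4] S   >
        [2,3] S/(S\PP)   >T
          [2,3] "the" : PP
        [3,4] "plan" : S\PP
  [4,5] "which" : S\N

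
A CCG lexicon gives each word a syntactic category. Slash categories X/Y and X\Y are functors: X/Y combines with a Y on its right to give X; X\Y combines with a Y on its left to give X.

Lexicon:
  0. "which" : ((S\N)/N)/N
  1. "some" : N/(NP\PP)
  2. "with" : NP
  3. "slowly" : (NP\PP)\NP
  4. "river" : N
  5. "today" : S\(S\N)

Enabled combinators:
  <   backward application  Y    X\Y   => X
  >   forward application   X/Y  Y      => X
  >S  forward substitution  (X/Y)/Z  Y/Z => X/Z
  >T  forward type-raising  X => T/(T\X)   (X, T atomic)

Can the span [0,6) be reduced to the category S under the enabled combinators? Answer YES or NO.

YES

[0,6] S   <
  [0,5] S\N   >
    [0,4] (S\N)/N   >
      [0,1] "which" : ((S\N)/N)/N
      [1,4] N   >
        [1,2] "some" : N/(NP\PP)
        [2,4] NP\PP   <
          [2,3] "with" : NP
          [3,4] "slowly" : (NP\PP)\NP
    [4,5] "river" : N
  [5,6] "today" : S\(S\N)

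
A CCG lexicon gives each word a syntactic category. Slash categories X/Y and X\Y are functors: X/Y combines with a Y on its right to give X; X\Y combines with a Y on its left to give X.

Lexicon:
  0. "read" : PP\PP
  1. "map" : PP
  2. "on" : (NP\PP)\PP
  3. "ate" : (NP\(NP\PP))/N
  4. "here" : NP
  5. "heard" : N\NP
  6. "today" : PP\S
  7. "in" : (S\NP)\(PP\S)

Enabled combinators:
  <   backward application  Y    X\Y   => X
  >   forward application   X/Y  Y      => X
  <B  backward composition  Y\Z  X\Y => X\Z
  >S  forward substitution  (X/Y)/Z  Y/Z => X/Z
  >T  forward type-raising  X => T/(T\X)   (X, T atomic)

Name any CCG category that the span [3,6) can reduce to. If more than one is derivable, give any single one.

[0,8] S   <
  [0,6] NP   <
    [0,3] NP\PP   <B
      [0,1] "read" : PP\PP
      [1,3] NP\PP   <
        [1,2] "map" : PP
        [2,3] "on" : (NP\PP)\PP
    [3,6] NP\(NP\PP)   >
      [3,4] "ate" : (NP\(NP\PP))/N
      [4,6] N   <
        [4,5] "here" : NP
        [5,6] "heard" : N\NP
  [6,8] S\NP   <
    [6,7] "today" : PP\S
    [7,8] "in" : (S\NP)\(PP\S)

NP\(NP\PP)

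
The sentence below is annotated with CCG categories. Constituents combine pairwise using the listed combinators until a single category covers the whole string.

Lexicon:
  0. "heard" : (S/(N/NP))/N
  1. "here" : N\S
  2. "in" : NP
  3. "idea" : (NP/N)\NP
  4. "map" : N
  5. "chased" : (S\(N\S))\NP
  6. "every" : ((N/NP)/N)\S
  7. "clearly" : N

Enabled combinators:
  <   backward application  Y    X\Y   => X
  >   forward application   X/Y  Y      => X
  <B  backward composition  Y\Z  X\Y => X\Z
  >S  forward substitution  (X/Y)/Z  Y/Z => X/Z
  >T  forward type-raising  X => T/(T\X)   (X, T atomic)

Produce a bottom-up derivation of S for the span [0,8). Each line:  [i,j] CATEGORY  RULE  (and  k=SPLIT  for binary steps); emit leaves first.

[0,8] S   >
  [0,7] S/N   >S
    [0,1] "heard" : (S/(N/NP))/N
    [1,7] (N/NP)/N   <
      [1,6] S   <
        [1,2] "here" : N\S
        [2,6] S\(N\S)   <
          [2,5] NP   >
            [2,4] NP/N   <
              [2,3] "in" : NP
              [3,4] "idea" : (NP/N)\NP
            [4,5] "map" : N
          [5,6] "chased" : (S\(N\S))\NP
      [6,7] "every" : ((N/NP)/N)\S
  [7,8] "clearly" : N

[0,1] (S/(N/NP))/N  lex  "heard"
[1,2] N\S  lex  "here"
[2,3] NP  lex  "in"
[3,4] (NP/N)\NP  lex  "idea"
[2,4] NP/N  <  k=3
[4,5] N  lex  "map"
[2,5] NP  >  k=4
[5,6] (S\(N\S))\NP  lex  "chased"
[2,6] S\(N\S)  <  k=5
[1,6] S  <  k=2
[6,7] ((N/NP)/N)\S  lex  "every"
[1,7] (N/NP)/N  <  k=6
[0,7] S/N  >S  k=1
[7,8] N  lex  "clearly"
[0,8] S  >  k=7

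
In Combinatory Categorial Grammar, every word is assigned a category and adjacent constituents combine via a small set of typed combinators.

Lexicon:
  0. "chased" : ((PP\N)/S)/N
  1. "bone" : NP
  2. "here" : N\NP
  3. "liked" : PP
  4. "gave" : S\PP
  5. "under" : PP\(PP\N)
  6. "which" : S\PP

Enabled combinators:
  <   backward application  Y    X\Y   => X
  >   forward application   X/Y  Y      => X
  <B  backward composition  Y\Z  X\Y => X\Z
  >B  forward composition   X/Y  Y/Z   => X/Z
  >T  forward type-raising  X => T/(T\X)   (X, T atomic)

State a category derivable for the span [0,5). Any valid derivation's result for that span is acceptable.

PP\N

[0,7] S   <
  [0,6] PP   <
    [0,5] PP\N   >
      [0,3] (PP\N)/S   >
        [0,1] "chased" : ((PP\N)/S)/N
        [1,3] N   >
          [1,2] N/(N\NP)   >T
            [1,2] "bone" : NP
          [2,3] "here" : N\NP
      [3,5] S   <
        [3,4] "liked" : PP
        [4,5] "gave" : S\PP
    [5,6] "under" : PP\(PP\N)
  [6,7] "which" : S\PP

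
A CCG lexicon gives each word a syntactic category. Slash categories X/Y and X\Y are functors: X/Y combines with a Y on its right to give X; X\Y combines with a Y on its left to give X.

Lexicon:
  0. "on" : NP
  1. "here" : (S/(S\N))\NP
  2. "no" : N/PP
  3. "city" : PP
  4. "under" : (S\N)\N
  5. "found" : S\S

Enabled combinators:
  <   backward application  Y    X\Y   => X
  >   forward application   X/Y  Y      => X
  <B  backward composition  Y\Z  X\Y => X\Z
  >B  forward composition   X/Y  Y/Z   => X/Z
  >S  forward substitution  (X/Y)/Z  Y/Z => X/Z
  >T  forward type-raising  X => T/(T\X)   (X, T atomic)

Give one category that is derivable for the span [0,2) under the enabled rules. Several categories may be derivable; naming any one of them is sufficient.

S/(S\N)

[0,6] S   >
  [0,2] S/(S\N)   <
    [0,1] "on" : NP
    [1,2] "here" : (S/(S\N))\NP
  [2,6] S\N   <B
    [2,5] S\N   <
      [2,4] N   >
        [2,3] "no" : N/PP
        [3,4] "city" : PP
      [4,5] "under" : (S\N)\N
    [5,6] "found" : S\S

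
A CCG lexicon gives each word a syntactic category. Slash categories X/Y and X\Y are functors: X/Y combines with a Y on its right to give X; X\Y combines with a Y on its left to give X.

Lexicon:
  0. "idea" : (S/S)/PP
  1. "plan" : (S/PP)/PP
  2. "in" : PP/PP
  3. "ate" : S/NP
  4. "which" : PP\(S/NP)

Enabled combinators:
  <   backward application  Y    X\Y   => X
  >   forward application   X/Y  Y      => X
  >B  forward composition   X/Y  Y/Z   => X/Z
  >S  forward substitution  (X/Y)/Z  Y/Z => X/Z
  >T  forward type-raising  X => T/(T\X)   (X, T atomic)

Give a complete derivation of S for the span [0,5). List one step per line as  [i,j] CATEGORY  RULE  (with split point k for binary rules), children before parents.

[0,5] S   >
  [0,3] S/PP   >S
    [0,1] "idea" : (S/S)/PP
    [1,3] S/PP   >S
      [1,2] "plan" : (S/PP)/PP
      [2,3] "in" : PP/PP
  [3,5] PP   <
    [3,4] "ate" : S/NP
    [4,5] "which" : PP\(S/NP)

[0,1] (S/S)/PP  lex  "idea"
[1,2] (S/PP)/PP  lex  "plan"
[2,3] PP/PP  lex  "in"
[1,3] S/PP  >S  k=2
[0,3] S/PP  >S  k=1
[3,4] S/NP  lex  "ate"
[4,5] PP\(S/NP)  lex  "which"
[3,5] PP  <  k=4
[0,5] S  >  k=3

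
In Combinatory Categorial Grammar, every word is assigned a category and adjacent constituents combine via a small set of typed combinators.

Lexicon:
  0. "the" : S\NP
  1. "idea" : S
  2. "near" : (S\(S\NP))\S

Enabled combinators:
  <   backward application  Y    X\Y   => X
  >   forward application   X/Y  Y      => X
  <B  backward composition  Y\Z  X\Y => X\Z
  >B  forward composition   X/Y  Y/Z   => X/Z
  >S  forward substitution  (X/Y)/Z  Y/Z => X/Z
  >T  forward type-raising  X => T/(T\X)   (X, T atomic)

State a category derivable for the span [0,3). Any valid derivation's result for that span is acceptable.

S

[0,3] S   <
  [0,1] "the" : S\NP
  [1,3] S\(S\NP)   <
    [1,2] "idea" : S
    [2,3] "near" : (S\(S\NP))\S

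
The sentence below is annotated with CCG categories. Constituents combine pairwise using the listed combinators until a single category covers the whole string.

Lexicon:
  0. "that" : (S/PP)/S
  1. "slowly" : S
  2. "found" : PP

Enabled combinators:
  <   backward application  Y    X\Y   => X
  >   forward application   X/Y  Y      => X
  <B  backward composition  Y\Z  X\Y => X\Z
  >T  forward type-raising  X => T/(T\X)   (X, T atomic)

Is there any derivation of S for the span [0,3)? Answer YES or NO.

YES

[0,3] S   >
  [0,2] S/PP   >
    [0,1] "that" : (S/PP)/S
    [1,2] "slowly" : S
  [2,3] "found" : PP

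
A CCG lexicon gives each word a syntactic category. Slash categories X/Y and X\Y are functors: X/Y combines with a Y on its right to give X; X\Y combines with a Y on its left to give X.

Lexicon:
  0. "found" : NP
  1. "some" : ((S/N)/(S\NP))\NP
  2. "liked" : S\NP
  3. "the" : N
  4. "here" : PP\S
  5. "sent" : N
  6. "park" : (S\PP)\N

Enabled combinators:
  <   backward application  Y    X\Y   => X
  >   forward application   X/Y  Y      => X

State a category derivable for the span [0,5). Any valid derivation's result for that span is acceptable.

[0,7] S   <
  [0,5] PP   <
    [0,4] S   >
      [0,3] S/N   >
        [0,2] (S/N)/(S\NP)   <
          [0,1] "found" : NP
          [1,2] "some" : ((S/N)/(S\NP))\NP
        [2,3] "liked" : S\NP
      [3,4] "the" : N
    [4,5] "here" : PP\S
  [5,7] S\PP   <
    [5,6] "sent" : N
    [6,7] "park" : (S\PP)\N

PP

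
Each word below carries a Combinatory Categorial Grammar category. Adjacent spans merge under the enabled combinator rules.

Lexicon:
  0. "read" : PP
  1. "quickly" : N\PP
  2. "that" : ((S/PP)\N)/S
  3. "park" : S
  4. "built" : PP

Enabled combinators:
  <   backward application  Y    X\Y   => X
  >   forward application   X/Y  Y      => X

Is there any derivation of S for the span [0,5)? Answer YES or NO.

[0,5] S   >
  [0,4] S/PP   <
    [0,2] N   <
      [0,1] "read" : PP
      [1,2] "quickly" : N\PP
    [2,4] (S/PP)\N   >
      [2,3] "that" : ((S/PP)\N)/S
      [3,4] "park" : S
  [4,5] "built" : PP

YES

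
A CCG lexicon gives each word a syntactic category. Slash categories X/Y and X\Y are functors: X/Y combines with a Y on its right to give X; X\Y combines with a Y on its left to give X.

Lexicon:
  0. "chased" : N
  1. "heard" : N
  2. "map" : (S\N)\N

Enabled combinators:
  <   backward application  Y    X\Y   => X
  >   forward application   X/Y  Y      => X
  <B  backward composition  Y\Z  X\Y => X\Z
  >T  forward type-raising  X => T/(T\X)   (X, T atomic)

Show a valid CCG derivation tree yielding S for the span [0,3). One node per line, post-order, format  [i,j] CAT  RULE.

[0,3] S   <
  [0,1] "chased" : N
  [1,3] S\N   <
    [1,2] "heard" : N
    [2,3] "map" : (S\N)\N

[0,1] N  lex  "chased"
[1,2] N  lex  "heard"
[2,3] (S\N)\N  lex  "map"
[1,3] S\N  <  k=2
[0,3] S  <  k=1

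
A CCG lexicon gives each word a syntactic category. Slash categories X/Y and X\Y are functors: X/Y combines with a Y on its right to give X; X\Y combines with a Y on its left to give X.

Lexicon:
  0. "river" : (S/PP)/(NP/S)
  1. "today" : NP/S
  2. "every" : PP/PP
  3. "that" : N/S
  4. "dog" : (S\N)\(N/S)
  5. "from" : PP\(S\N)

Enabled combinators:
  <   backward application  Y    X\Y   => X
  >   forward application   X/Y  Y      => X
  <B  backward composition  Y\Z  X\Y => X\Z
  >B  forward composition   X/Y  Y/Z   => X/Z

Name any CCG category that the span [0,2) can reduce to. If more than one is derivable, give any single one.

S/PP

[0,6] S   >
  [0,3] S/PP   >B
    [0,2] S/PP   >
      [0,1] "river" : (S/PP)/(NP/S)
      [1,2] "today" : NP/S
    [2,3] "every" : PP/PP
  [3,6] PP   <
    [3,5] S\N   <
      [3,4] "that" : N/S
      [4,5] "dog" : (S\N)\(N/S)
    [5,6] "from" : PP\(S\N)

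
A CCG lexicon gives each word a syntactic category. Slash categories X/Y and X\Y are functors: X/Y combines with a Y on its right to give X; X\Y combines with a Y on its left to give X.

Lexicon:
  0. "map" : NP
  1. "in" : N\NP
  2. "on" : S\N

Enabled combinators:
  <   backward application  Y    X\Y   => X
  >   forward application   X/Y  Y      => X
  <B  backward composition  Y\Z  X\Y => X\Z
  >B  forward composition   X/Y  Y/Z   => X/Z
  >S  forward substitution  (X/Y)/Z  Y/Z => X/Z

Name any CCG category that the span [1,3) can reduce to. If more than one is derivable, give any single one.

S\NP

[0,3] S   <
  [0,1] "map" : NP
  [1,3] S\NP   <B
    [1,2] "in" : N\NP
    [2,3] "on" : S\N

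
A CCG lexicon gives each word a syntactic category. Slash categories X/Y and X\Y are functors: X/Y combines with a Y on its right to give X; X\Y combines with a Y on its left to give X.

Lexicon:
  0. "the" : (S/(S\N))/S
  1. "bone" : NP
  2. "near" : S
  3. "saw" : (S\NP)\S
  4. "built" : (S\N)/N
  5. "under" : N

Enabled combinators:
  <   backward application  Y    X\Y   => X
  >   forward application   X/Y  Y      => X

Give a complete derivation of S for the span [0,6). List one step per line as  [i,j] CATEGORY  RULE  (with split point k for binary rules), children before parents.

[0,6] S   >
  [0,4] S/(S\N)   >
    [0,1] "the" : (S/(S\N))/S
    [1,4] S   <
      [1,2] "bone" : NP
      [2,4] S\NP   <
        [2,3] "near" : S
        [3,4] "saw" : (S\NP)\S
  [4,6] S\N   >
    [4,5] "built" : (S\N)/N
    [5,6] "under" : N

[0,1] (S/(S\N))/S  lex  "the"
[1,2] NP  lex  "bone"
[2,3] S  lex  "near"
[3,4] (S\NP)\S  lex  "saw"
[2,4] S\NP  <  k=3
[1,4] S  <  k=2
[0,4] S/(S\N)  >  k=1
[4,5] (S\N)/N  lex  "built"
[5,6] N  lex  "under"
[4,6] S\N  >  k=5
[0,6] S  >  k=4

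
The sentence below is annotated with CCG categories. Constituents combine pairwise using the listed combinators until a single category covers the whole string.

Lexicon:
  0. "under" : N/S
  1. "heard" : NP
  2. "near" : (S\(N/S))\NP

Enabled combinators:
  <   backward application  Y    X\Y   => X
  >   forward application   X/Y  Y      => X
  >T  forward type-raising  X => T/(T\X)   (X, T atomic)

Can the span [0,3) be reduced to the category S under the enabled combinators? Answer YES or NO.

[0,3] S   <
  [0,1] "under" : N/S
  [1,3] S\(N/S)   <
    [1,2] "heard" : NP
    [2,3] "near" : (S\(N/S))\NP

YES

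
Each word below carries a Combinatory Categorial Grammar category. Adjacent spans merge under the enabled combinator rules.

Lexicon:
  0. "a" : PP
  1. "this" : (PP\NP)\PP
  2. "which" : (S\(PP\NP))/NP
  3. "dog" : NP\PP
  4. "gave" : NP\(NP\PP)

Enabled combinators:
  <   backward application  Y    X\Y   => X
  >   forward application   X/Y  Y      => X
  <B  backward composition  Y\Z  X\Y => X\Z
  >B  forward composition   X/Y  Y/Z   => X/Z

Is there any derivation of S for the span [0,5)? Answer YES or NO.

[0,5] S   <
  [0,1] "a" : PP
  [1,5] S\PP   <B
    [1,2] "this" : (PP\NP)\PP
    [2,5] S\(PP\NP)   >
      [2,3] "which" : (S\(PP\NP))/NP
      [3,5] NP   <
        [3,4] "dog" : NP\PP
        [4,5] "gave" : NP\(NP\PP)

YES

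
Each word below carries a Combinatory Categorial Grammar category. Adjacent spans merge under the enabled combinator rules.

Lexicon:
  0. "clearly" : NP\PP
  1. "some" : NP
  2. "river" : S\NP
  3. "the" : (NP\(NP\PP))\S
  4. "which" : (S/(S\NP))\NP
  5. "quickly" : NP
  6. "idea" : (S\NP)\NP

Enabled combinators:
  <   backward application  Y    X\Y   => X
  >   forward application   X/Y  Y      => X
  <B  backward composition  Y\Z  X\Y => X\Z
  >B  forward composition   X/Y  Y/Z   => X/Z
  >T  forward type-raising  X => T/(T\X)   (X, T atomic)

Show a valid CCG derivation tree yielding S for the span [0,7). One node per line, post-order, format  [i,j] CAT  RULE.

[0,7] S   >
  [0,5] S/(S\NP)   <
    [0,4] NP   <
      [0,1] "clearly" : NP\PP
      [1,4] NP\(NP\PP)   <
        [1,3] S   >
          [1,2] S/(S\NP)   >T
            [1,2] "some" : NP
          [2,3] "river" : S\NP
        [3,4] "the" : (NP\(NP\PP))\S
    [4,5] "which" : (S/(S\NP))\NP
  [5,7] S\NP   <
    [5,6] "quickly" : NP
    [6,7] "idea" : (S\NP)\NP

[0,1] NP\PP  lex  "clearly"
[1,2] NP  lex  "some"
[1,2] S/(S\NP)  >T
[2,3] S\NP  lex  "river"
[1,3] S  >  k=2
[3,4] (NP\(NP\PP))\S  lex  "the"
[1,4] NP\(NP\PP)  <  k=3
[0,4] NP  <  k=1
[4,5] (S/(S\NP))\NP  lex  "which"
[0,5] S/(S\NP)  <  k=4
[5,6] NP  lex  "quickly"
[6,7] (S\NP)\NP  lex  "idea"
[5,7] S\NP  <  k=6
[0,7] S  >  k=5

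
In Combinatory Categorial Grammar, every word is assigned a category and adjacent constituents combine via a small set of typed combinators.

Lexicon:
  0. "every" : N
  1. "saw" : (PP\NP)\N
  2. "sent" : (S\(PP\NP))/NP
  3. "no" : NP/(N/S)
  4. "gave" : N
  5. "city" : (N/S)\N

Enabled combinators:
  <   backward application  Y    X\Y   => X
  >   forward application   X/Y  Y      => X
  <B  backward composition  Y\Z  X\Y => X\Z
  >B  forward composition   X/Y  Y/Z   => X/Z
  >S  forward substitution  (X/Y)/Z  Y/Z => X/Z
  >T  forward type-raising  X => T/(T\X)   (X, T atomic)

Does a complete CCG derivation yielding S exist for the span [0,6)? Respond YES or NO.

YES

[0,6] S   <
  [0,1] "every" : N
  [1,6] S\N   <B
    [1,2] "saw" : (PP\NP)\N
    [2,6] S\(PP\NP)   >
      [2,3] "sent" : (S\(PP\NP))/NP
      [3,6] NP   >
        [3,4] "no" : NP/(N/S)
        [4,6] N/S   <
          [4,5] "gave" : N
          [5,6] "city" : (N/S)\N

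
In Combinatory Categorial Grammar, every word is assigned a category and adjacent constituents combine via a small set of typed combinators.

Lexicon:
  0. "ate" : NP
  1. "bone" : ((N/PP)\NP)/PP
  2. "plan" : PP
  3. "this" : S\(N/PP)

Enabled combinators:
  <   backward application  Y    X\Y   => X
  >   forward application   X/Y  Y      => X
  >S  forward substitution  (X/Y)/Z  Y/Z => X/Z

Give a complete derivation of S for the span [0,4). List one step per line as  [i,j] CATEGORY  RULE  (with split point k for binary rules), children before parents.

[0,4] S   <
  [0,3] N/PP   <
    [0,1] "ate" : NP
    [1,3] (N/PP)\NP   >
      [1,2] "bone" : ((N/PP)\NP)/PP
      [2,3] "plan" : PP
  [3,4] "this" : S\(N/PP)

[0,1] NP  lex  "ate"
[1,2] ((N/PP)\NP)/PP  lex  "bone"
[2,3] PP  lex  "plan"
[1,3] (N/PP)\NP  >  k=2
[0,3] N/PP  <  k=1
[3,4] S\(N/PP)  lex  "this"
[0,4] S  <  k=3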